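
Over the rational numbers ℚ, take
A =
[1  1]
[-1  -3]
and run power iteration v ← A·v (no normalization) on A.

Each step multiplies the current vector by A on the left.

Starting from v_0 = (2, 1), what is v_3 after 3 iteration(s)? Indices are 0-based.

v_3 = (10, -34)

v_0 = (2, 1).
v_1 = A·v_0 = (3, -5).
v_2 = A·v_1 = (-2, 12).
v_3 = A·v_2 = (10, -34).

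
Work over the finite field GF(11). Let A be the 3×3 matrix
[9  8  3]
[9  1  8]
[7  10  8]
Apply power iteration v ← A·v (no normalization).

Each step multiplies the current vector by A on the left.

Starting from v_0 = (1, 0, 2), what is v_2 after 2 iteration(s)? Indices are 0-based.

v_0 = (1, 0, 2).
v_1 = A·v_0 = (4, 3, 1).
v_2 = A·v_1 = (8, 3, 0).

v_2 = (8, 3, 0)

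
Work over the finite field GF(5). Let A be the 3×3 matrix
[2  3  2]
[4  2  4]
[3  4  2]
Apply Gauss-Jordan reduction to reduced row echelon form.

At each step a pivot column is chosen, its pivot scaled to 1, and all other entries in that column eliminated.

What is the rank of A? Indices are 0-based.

rank = 3

[1] R0 /= 2  ⇒  (1, 4, 1)
     R1 -= 4·R0  ⇒  (0, 1, 0)
     R2 -= 3·R0  ⇒  (0, 2, 4)
[2] R1 /= 1  ⇒  (0, 1, 0)
     R0 -= 4·R1  ⇒  (1, 0, 1)
     R2 -= 2·R1  ⇒  (0, 0, 4)
[3] R2 /= 4  ⇒  (0, 0, 1)
     R0 -= 1·R2  ⇒  (1, 0, 0)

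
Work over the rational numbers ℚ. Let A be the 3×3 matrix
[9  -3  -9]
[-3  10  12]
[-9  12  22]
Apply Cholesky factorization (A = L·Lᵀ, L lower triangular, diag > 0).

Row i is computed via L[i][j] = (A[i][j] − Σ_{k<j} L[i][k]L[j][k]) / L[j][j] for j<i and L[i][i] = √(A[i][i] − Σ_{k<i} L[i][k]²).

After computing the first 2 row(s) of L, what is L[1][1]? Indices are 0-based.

Step 1: L[0][0] = √(9) = 3.
  L[1][0] = (-3) / L[0][0] = -1.
Step 2: L[1][1] = √(9) = 3.

L[1][1] = 3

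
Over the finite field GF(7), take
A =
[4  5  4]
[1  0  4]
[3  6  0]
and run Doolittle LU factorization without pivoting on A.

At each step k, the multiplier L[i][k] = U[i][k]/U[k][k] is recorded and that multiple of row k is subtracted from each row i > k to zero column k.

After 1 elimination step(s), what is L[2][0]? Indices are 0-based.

Step 1: pivot at (0,0) is 4.
  row1 ← row1 − (2)·row0  ⇒  L[1][0]=2, U row1=(0, 4, 3)
  row2 ← row2 − (6)·row0  ⇒  L[2][0]=6, U row2=(0, 4, 4)

L[2][0] = 6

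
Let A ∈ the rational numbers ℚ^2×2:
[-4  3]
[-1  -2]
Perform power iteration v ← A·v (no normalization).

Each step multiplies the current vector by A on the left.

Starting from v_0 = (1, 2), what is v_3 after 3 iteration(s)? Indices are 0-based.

v_0 = (1, 2).
v_1 = A·v_0 = (2, -5).
v_2 = A·v_1 = (-23, 8).
v_3 = A·v_2 = (116, 7).

v_3 = (116, 7)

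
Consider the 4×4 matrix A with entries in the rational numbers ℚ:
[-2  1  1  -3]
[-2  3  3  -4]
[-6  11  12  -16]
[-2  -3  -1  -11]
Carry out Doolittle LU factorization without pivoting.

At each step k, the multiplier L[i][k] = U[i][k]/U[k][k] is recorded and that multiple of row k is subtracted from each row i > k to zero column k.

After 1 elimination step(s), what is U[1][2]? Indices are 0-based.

U[1][2] = 2

k=0: U[0][0]=-2
  eliminate (1,0): mult=1, new row 1: (0, 2, 2, -1); set L[1][0]=1
  eliminate (2,0): mult=3, new row 2: (0, 8, 9, -7); set L[2][0]=3
  eliminate (3,0): mult=1, new row 3: (0, -4, -2, -8); set L[3][0]=1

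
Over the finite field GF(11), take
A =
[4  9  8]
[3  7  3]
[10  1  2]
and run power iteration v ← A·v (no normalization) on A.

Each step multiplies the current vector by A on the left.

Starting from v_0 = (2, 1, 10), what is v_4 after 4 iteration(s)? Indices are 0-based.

v_4 = (5, 0, 7)

v_0 = (2, 1, 10).
v_1 = A·v_0 = (9, 10, 8).
v_2 = A·v_1 = (3, 0, 6).
v_3 = A·v_2 = (5, 5, 9).
v_4 = A·v_3 = (5, 0, 7).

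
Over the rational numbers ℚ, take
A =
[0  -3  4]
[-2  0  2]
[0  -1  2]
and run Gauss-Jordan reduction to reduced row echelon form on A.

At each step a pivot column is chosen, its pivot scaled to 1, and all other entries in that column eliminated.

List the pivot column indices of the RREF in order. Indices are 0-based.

[1] R0 <-> R1
[1] R0 /= -2  ⇒  (1, 0, -1)
[2] R1 /= -3  ⇒  (0, 1, -4/3)
     R2 -= -1·R1  ⇒  (0, 0, 2/3)
[3] R2 /= 2/3  ⇒  (0, 0, 1)
     R0 -= -1·R2  ⇒  (1, 0, 0)
     R1 -= -4/3·R2  ⇒  (0, 1, 0)

pivot columns: 0, 1, 2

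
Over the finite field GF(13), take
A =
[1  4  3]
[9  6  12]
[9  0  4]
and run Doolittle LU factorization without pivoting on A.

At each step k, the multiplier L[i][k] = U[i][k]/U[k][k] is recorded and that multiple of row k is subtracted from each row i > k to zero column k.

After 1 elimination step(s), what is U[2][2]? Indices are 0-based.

U[2][2] = 3

Step 1: pivot at (0,0) is 1.
  row1 ← row1 − (9)·row0  ⇒  L[1][0]=9, U row1=(0, 9, 11)
  row2 ← row2 − (9)·row0  ⇒  L[2][0]=9, U row2=(0, 3, 3)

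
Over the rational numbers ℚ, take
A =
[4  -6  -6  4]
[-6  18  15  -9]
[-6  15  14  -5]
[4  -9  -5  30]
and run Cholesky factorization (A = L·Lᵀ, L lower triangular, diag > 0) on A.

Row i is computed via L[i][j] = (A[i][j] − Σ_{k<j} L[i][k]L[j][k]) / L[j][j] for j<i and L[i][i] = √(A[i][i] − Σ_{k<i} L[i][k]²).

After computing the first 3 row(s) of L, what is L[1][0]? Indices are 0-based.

L[1][0] = -3

Step 1: L[0][0] = √(4) = 2.
  L[1][0] = (-6) / L[0][0] = -3.
Step 2: L[1][1] = √(9) = 3.
  L[2][0] = (-6) / L[0][0] = -3.
  L[2][1] = (6) / L[1][1] = 2.
Step 3: L[2][2] = √(1) = 1.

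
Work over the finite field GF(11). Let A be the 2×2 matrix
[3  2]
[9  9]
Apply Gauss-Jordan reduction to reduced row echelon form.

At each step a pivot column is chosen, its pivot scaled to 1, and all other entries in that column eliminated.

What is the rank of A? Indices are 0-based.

[1] R0 /= 3  ⇒  (1, 8)
     R1 -= 9·R0  ⇒  (0, 3)
[2] R1 /= 3  ⇒  (0, 1)
     R0 -= 8·R1  ⇒  (1, 0)

rank = 2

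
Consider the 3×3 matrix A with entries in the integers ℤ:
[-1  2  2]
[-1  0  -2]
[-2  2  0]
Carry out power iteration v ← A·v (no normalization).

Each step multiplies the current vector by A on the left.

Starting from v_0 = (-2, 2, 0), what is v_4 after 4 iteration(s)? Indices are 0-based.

v_0 = (-2, 2, 0).
v_1 = A·v_0 = (6, 2, 8).
v_2 = A·v_1 = (14, -22, -8).
v_3 = A·v_2 = (-74, 2, -72).
v_4 = A·v_3 = (-66, 218, 152).

v_4 = (-66, 218, 152)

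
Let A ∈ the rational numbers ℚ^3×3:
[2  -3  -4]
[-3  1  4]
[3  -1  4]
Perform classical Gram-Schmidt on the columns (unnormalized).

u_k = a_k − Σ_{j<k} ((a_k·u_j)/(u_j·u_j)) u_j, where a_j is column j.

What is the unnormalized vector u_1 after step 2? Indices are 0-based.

u_1 = (-21/11, -7/11, 7/11)

Step 1: u_0 = a_0 = (2, -3, 3).
Step 2: u_1 = a_1 − (-6/11)·u_0 = (-21/11, -7/11, 7/11).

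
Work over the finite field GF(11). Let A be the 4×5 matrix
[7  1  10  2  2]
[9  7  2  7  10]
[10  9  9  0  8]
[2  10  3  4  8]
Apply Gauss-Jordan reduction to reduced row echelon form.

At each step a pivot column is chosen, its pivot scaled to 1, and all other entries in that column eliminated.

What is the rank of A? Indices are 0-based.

rank = 4

pivot(0,0)=7: scale R0 → (1, 8, 3, 5, 5)
  clear (1,0): R1 −= (9)R0 → (0, 1, 8, 6, 9)
  clear (2,0): R2 −= (10)R0 → (0, 6, 1, 5, 2)
  clear (3,0): R3 −= (2)R0 → (0, 5, 8, 5, 9)
pivot(1,1)=1: scale R1 → (0, 1, 8, 6, 9)
  clear (0,1): R0 −= (8)R1 → (1, 0, 5, 1, 10)
  clear (2,1): R2 −= (6)R1 → (0, 0, 8, 2, 3)
  clear (3,1): R3 −= (5)R1 → (0, 0, 1, 8, 8)
pivot(2,2)=8: scale R2 → (0, 0, 1, 3, 10)
  clear (0,2): R0 −= (5)R2 → (1, 0, 0, 8, 4)
  clear (1,2): R1 −= (8)R2 → (0, 1, 0, 4, 6)
  clear (3,2): R3 −= (1)R2 → (0, 0, 0, 5, 9)
pivot(3,3)=5: scale R3 → (0, 0, 0, 1, 4)
  clear (0,3): R0 −= (8)R3 → (1, 0, 0, 0, 5)
  clear (1,3): R1 −= (4)R3 → (0, 1, 0, 0, 1)
  clear (2,3): R2 −= (3)R3 → (0, 0, 1, 0, 9)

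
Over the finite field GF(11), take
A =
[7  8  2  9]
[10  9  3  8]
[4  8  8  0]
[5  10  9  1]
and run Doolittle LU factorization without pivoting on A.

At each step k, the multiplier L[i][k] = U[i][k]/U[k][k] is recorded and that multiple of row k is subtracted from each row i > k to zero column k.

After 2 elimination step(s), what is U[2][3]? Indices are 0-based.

k=0: U[0][0]=7
  eliminate (1,0): mult=3, new row 1: (0, 7, 8, 3); set L[1][0]=3
  eliminate (2,0): mult=10, new row 2: (0, 5, 10, 9); set L[2][0]=10
  eliminate (3,0): mult=7, new row 3: (0, 9, 6, 4); set L[3][0]=7
k=1: U[1][1]=7
  eliminate (2,1): mult=7, new row 2: (0, 0, 9, 10); set L[2][1]=7
  eliminate (3,1): mult=6, new row 3: (0, 0, 2, 8); set L[3][1]=6

U[2][3] = 10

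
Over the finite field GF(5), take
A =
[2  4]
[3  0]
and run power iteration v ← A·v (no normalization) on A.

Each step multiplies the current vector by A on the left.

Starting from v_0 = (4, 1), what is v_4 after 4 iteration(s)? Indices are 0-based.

v_4 = (0, 4)

v_0 = (4, 1).
v_1 = A·v_0 = (2, 2).
v_2 = A·v_1 = (2, 1).
v_3 = A·v_2 = (3, 1).
v_4 = A·v_3 = (0, 4).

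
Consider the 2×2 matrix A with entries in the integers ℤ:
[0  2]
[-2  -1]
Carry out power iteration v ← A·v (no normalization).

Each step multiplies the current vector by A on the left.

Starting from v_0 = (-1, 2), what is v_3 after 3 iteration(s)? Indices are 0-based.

v_0 = (-1, 2).
v_1 = A·v_0 = (4, 0).
v_2 = A·v_1 = (0, -8).
v_3 = A·v_2 = (-16, 8).

v_3 = (-16, 8)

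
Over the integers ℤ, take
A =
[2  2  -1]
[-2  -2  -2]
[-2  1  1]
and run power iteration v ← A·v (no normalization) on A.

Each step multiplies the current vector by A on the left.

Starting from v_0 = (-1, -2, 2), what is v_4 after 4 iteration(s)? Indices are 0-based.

v_4 = (-176, 8, 92)

v_0 = (-1, -2, 2).
v_1 = A·v_0 = (-8, 2, 2).
v_2 = A·v_1 = (-14, 8, 20).
v_3 = A·v_2 = (-32, -28, 56).
v_4 = A·v_3 = (-176, 8, 92).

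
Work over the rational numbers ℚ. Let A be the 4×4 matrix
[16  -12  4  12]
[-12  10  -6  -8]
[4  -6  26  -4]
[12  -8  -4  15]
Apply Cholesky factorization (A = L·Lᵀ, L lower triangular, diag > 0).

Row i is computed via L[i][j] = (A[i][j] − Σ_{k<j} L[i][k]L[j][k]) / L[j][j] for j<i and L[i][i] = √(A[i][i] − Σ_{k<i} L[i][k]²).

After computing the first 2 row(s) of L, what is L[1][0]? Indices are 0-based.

Step 1: L[0][0] = √(16) = 4.
  L[1][0] = (-12) / L[0][0] = -3.
Step 2: L[1][1] = √(1) = 1.

L[1][0] = -3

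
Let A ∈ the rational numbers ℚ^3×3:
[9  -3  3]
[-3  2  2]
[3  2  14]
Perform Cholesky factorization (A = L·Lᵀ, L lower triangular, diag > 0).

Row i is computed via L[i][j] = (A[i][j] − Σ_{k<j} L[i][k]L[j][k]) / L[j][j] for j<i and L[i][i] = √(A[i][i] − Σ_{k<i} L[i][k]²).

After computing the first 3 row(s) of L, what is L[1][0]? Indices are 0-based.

L[1][0] = -1

Step 1: L[0][0] = √(9) = 3.
  L[1][0] = (-3) / L[0][0] = -1.
Step 2: L[1][1] = √(1) = 1.
  L[2][0] = (3) / L[0][0] = 1.
  L[2][1] = (3) / L[1][1] = 3.
Step 3: L[2][2] = √(4) = 2.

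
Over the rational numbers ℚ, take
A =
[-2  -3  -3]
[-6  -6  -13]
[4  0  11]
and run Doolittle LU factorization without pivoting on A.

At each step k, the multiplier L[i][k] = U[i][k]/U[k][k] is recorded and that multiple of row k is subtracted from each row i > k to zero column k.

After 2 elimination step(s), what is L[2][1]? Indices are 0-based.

L[2][1] = -2

k=0: U[0][0]=-2
  eliminate (1,0): mult=3, new row 1: (0, 3, -4); set L[1][0]=3
  eliminate (2,0): mult=-2, new row 2: (0, -6, 5); set L[2][0]=-2
k=1: U[1][1]=3
  eliminate (2,1): mult=-2, new row 2: (0, 0, -3); set L[2][1]=-2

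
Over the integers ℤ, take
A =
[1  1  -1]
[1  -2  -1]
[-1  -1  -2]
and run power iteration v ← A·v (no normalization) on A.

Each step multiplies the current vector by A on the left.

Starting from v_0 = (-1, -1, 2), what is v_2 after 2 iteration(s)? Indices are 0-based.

v_0 = (-1, -1, 2).
v_1 = A·v_0 = (-4, -1, -2).
v_2 = A·v_1 = (-3, 0, 9).

v_2 = (-3, 0, 9)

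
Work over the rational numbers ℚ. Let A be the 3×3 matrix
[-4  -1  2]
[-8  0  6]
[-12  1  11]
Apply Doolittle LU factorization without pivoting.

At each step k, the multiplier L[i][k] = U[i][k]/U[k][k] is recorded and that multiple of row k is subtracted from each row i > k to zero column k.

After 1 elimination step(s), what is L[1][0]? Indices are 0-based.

Step 1: pivot at (0,0) is -4.
  row1 ← row1 − (2)·row0  ⇒  L[1][0]=2, U row1=(0, 2, 2)
  row2 ← row2 − (3)·row0  ⇒  L[2][0]=3, U row2=(0, 4, 5)

L[1][0] = 2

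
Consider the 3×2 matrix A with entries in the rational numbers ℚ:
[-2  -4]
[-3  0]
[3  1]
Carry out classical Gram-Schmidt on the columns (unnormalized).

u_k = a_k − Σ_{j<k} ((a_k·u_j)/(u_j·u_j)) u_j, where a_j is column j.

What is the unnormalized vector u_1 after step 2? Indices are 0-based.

u_1 = (-3, 3/2, -1/2)

Step 1: u_0 = a_0 = (-2, -3, 3).
Step 2: u_1 = a_1 − (1/2)·u_0 = (-3, 3/2, -1/2).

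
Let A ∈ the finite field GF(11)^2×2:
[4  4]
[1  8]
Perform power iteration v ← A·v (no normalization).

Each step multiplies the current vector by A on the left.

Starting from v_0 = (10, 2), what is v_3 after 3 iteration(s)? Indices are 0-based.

v_0 = (10, 2).
v_1 = A·v_0 = (4, 4).
v_2 = A·v_1 = (10, 3).
v_3 = A·v_2 = (8, 1).

v_3 = (8, 1)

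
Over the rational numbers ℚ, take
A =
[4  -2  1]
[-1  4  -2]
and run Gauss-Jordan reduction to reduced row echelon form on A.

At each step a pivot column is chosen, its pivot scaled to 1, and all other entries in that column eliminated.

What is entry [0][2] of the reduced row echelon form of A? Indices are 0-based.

M[0][2] = 0

step 1: normalize row 0 (÷4) = (1, -1/2, 1/4)
  row 1: subtract -1×row0 = (0, 7/2, -7/4)
step 2: normalize row 1 (÷7/2) = (0, 1, -1/2)
  row 0: subtract -1/2×row1 = (1, 0, 0)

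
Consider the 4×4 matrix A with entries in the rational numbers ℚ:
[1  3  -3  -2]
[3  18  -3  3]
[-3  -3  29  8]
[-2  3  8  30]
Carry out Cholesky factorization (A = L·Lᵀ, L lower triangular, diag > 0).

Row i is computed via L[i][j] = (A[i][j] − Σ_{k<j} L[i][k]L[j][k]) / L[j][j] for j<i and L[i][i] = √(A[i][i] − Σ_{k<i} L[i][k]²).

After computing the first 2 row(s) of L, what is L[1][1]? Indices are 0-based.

Step 1: L[0][0] = √(1) = 1.
  L[1][0] = (3) / L[0][0] = 3.
Step 2: L[1][1] = √(9) = 3.

L[1][1] = 3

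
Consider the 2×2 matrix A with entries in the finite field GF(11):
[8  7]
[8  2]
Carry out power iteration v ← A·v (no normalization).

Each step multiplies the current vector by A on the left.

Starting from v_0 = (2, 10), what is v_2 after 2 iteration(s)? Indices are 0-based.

v_0 = (2, 10).
v_1 = A·v_0 = (9, 3).
v_2 = A·v_1 = (5, 1).

v_2 = (5, 1)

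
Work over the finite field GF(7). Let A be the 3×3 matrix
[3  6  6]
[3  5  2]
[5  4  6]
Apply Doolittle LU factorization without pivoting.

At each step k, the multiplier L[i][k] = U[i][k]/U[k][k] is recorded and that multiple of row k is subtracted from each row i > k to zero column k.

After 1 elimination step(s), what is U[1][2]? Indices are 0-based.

k=0: U[0][0]=3
  eliminate (1,0): mult=1, new row 1: (0, 6, 3); set L[1][0]=1
  eliminate (2,0): mult=4, new row 2: (0, 1, 3); set L[2][0]=4

U[1][2] = 3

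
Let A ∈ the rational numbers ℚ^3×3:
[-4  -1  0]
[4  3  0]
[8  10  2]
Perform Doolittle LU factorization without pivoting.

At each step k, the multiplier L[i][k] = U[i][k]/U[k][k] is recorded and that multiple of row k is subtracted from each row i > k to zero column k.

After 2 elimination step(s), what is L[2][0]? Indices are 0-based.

L[2][0] = -2

[col 0] pivot -4
  R1 -= -1*R0 → (0, 2, 0)  (L[1][0] := -1)
  R2 -= -2*R0 → (0, 8, 2)  (L[2][0] := -2)
[col 1] pivot 2
  R2 -= 4*R1 → (0, 0, 2)  (L[2][1] := 4)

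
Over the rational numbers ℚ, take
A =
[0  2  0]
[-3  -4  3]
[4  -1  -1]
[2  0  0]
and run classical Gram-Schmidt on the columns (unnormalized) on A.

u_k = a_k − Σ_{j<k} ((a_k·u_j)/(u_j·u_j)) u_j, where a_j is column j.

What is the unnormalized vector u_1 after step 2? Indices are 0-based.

u_1 = (2, -92/29, -61/29, -16/29)

Step 1: u_0 = a_0 = (0, -3, 4, 2).
Step 2: u_1 = a_1 − (8/29)·u_0 = (2, -92/29, -61/29, -16/29).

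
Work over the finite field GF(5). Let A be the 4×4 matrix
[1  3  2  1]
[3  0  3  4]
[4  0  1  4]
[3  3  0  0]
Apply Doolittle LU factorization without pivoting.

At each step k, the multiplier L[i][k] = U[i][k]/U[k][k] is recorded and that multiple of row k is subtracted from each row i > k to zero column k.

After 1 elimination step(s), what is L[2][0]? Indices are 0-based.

k=0: U[0][0]=1
  eliminate (1,0): mult=3, new row 1: (0, 1, 2, 1); set L[1][0]=3
  eliminate (2,0): mult=4, new row 2: (0, 3, 3, 0); set L[2][0]=4
  eliminate (3,0): mult=3, new row 3: (0, 4, 4, 2); set L[3][0]=3

L[2][0] = 4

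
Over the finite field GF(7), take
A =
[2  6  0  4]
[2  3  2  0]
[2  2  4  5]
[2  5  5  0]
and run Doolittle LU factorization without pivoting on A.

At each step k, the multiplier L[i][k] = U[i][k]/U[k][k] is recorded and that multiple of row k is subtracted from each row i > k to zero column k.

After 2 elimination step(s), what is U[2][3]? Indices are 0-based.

U[2][3] = 4

Step 1: pivot at (0,0) is 2.
  row1 ← row1 − (1)·row0  ⇒  L[1][0]=1, U row1=(0, 4, 2, 3)
  row2 ← row2 − (1)·row0  ⇒  L[2][0]=1, U row2=(0, 3, 4, 1)
  row3 ← row3 − (1)·row0  ⇒  L[3][0]=1, U row3=(0, 6, 5, 3)
Step 2: pivot at (1,1) is 4.
  row2 ← row2 − (6)·row1  ⇒  L[2][1]=6, U row2=(0, 0, 6, 4)
  row3 ← row3 − (5)·row1  ⇒  L[3][1]=5, U row3=(0, 0, 2, 2)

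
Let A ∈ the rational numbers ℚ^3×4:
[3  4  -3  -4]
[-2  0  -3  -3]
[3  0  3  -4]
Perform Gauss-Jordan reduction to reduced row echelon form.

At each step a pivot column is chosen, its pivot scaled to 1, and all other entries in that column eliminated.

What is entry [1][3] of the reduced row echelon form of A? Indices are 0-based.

M[1][3] = 17/2

[1] R0 /= 3  ⇒  (1, 4/3, -1, -4/3)
     R1 -= -2·R0  ⇒  (0, 8/3, -5, -17/3)
     R2 -= 3·R0  ⇒  (0, -4, 6, 0)
[2] R1 /= 8/3  ⇒  (0, 1, -15/8, -17/8)
     R0 -= 4/3·R1  ⇒  (1, 0, 3/2, 3/2)
     R2 -= -4·R1  ⇒  (0, 0, -3/2, -17/2)
[3] R2 /= -3/2  ⇒  (0, 0, 1, 17/3)
     R0 -= 3/2·R2  ⇒  (1, 0, 0, -7)
     R1 -= -15/8·R2  ⇒  (0, 1, 0, 17/2)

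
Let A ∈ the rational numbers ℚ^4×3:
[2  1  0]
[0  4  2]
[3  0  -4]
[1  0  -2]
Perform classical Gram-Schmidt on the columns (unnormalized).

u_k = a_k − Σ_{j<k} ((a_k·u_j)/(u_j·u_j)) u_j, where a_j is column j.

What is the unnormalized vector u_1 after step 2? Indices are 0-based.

u_1 = (5/7, 4, -3/7, -1/7)

Step 1: u_0 = a_0 = (2, 0, 3, 1).
Step 2: u_1 = a_1 − (1/7)·u_0 = (5/7, 4, -3/7, -1/7).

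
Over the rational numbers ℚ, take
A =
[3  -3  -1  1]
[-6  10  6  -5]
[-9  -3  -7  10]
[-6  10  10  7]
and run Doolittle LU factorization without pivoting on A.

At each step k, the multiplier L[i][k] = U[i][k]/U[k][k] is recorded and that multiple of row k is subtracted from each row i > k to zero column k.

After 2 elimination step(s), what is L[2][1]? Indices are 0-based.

L[2][1] = -3

[col 0] pivot 3
  R1 -= -2*R0 → (0, 4, 4, -3)  (L[1][0] := -2)
  R2 -= -3*R0 → (0, -12, -10, 13)  (L[2][0] := -3)
  R3 -= -2*R0 → (0, 4, 8, 9)  (L[3][0] := -2)
[col 1] pivot 4
  R2 -= -3*R1 → (0, 0, 2, 4)  (L[2][1] := -3)
  R3 -= 1*R1 → (0, 0, 4, 12)  (L[3][1] := 1)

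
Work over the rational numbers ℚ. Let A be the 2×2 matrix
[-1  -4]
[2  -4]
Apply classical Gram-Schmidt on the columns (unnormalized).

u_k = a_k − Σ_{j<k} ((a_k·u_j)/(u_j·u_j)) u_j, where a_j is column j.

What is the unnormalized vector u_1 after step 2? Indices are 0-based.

u_1 = (-24/5, -12/5)

Step 1: u_0 = a_0 = (-1, 2).
Step 2: u_1 = a_1 − (-4/5)·u_0 = (-24/5, -12/5).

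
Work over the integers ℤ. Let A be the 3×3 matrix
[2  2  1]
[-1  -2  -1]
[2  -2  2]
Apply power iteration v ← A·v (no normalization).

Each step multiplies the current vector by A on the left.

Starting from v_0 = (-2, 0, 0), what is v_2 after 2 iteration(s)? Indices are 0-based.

v_0 = (-2, 0, 0).
v_1 = A·v_0 = (-4, 2, -4).
v_2 = A·v_1 = (-8, 4, -20).

v_2 = (-8, 4, -20)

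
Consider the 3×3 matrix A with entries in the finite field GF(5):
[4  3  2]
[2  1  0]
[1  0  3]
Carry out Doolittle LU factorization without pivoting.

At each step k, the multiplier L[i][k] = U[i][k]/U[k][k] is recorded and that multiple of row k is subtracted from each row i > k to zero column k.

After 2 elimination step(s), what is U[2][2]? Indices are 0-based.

[col 0] pivot 4
  R1 -= 3*R0 → (0, 2, 4)  (L[1][0] := 3)
  R2 -= 4*R0 → (0, 3, 0)  (L[2][0] := 4)
[col 1] pivot 2
  R2 -= 4*R1 → (0, 0, 4)  (L[2][1] := 4)

U[2][2] = 4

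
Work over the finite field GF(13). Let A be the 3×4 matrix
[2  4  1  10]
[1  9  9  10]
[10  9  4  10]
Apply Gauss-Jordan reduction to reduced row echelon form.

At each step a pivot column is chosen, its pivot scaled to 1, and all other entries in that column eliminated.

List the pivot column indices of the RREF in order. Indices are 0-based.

pivot(0,0)=2: scale R0 → (1, 2, 7, 5)
  clear (1,0): R1 −= (1)R0 → (0, 7, 2, 5)
  clear (2,0): R2 −= (10)R0 → (0, 2, 12, 12)
pivot(1,1)=7: scale R1 → (0, 1, 4, 10)
  clear (0,1): R0 −= (2)R1 → (1, 0, 12, 11)
  clear (2,1): R2 −= (2)R1 → (0, 0, 4, 5)
pivot(2,2)=4: scale R2 → (0, 0, 1, 11)
  clear (0,2): R0 −= (12)R2 → (1, 0, 0, 9)
  clear (1,2): R1 −= (4)R2 → (0, 1, 0, 5)

pivot columns: 0, 1, 2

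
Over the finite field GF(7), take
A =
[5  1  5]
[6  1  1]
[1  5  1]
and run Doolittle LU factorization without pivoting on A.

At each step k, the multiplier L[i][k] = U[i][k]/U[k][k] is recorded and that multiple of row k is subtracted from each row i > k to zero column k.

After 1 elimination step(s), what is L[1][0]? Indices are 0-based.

Step 1: pivot at (0,0) is 5.
  row1 ← row1 − (4)·row0  ⇒  L[1][0]=4, U row1=(0, 4, 2)
  row2 ← row2 − (3)·row0  ⇒  L[2][0]=3, U row2=(0, 2, 0)

L[1][0] = 4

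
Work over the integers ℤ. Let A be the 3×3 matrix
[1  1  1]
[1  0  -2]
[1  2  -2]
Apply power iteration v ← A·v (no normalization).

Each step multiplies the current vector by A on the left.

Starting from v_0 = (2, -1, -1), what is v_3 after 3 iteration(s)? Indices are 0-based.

v_3 = (6, -2, -10)

v_0 = (2, -1, -1).
v_1 = A·v_0 = (0, 4, 2).
v_2 = A·v_1 = (6, -4, 4).
v_3 = A·v_2 = (6, -2, -10).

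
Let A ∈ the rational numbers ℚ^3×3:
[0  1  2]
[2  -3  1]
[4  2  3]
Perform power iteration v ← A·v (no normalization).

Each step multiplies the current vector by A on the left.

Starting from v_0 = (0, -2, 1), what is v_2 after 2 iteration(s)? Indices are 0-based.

v_2 = (5, -22, 11)

v_0 = (0, -2, 1).
v_1 = A·v_0 = (0, 7, -1).
v_2 = A·v_1 = (5, -22, 11).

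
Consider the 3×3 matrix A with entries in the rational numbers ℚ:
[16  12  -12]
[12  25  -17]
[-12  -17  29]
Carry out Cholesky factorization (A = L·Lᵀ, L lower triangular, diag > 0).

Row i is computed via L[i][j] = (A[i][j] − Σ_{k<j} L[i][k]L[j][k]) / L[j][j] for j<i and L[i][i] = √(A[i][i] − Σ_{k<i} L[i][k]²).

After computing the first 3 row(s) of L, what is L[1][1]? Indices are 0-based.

Step 1: L[0][0] = √(16) = 4.
  L[1][0] = (12) / L[0][0] = 3.
Step 2: L[1][1] = √(16) = 4.
  L[2][0] = (-12) / L[0][0] = -3.
  L[2][1] = (-8) / L[1][1] = -2.
Step 3: L[2][2] = √(16) = 4.

L[1][1] = 4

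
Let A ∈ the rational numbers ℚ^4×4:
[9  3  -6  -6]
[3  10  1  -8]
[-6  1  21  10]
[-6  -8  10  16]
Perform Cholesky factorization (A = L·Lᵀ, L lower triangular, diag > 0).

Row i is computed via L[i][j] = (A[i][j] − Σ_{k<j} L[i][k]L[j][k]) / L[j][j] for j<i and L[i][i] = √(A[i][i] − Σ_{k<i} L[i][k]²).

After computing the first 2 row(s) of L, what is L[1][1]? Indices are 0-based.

L[1][1] = 3

Step 1: L[0][0] = √(9) = 3.
  L[1][0] = (3) / L[0][0] = 1.
Step 2: L[1][1] = √(9) = 3.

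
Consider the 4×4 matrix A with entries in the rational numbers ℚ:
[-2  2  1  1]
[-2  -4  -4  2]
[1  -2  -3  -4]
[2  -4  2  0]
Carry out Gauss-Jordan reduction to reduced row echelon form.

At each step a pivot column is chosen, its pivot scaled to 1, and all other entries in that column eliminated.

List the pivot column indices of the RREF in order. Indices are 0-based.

step 1: normalize row 0 (÷-2) = (1, -1, -1/2, -1/2)
  row 1: subtract -2×row0 = (0, -6, -5, 1)
  row 2: subtract 1×row0 = (0, -1, -5/2, -7/2)
  row 3: subtract 2×row0 = (0, -2, 3, 1)
step 2: normalize row 1 (÷-6) = (0, 1, 5/6, -1/6)
  row 0: subtract -1×row1 = (1, 0, 1/3, -2/3)
  row 2: subtract -1×row1 = (0, 0, -5/3, -11/3)
  row 3: subtract -2×row1 = (0, 0, 14/3, 2/3)
step 3: normalize row 2 (÷-5/3) = (0, 0, 1, 11/5)
  row 0: subtract 1/3×row2 = (1, 0, 0, -7/5)
  row 1: subtract 5/6×row2 = (0, 1, 0, -2)
  row 3: subtract 14/3×row2 = (0, 0, 0, -48/5)
step 4: normalize row 3 (÷-48/5) = (0, 0, 0, 1)
  row 0: subtract -7/5×row3 = (1, 0, 0, 0)
  row 1: subtract -2×row3 = (0, 1, 0, 0)
  row 2: subtract 11/5×row3 = (0, 0, 1, 0)

pivot columns: 0, 1, 2, 3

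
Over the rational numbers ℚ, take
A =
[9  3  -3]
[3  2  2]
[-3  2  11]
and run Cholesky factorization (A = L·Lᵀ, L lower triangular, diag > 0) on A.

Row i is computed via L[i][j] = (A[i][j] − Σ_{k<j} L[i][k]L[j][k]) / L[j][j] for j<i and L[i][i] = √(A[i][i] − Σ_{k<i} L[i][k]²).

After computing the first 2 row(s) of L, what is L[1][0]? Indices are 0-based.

L[1][0] = 1

Step 1: L[0][0] = √(9) = 3.
  L[1][0] = (3) / L[0][0] = 1.
Step 2: L[1][1] = √(1) = 1.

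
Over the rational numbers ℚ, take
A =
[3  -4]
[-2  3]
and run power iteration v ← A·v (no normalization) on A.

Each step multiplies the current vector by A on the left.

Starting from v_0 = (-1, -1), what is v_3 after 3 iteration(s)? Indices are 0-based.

v_3 = (41, -29)

v_0 = (-1, -1).
v_1 = A·v_0 = (1, -1).
v_2 = A·v_1 = (7, -5).
v_3 = A·v_2 = (41, -29).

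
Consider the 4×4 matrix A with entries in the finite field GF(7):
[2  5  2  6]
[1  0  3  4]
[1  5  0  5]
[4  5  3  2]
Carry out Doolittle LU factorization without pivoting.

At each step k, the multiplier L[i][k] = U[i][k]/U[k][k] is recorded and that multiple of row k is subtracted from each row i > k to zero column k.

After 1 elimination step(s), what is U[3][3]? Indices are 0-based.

k=0: U[0][0]=2
  eliminate (1,0): mult=4, new row 1: (0, 1, 2, 1); set L[1][0]=4
  eliminate (2,0): mult=4, new row 2: (0, 6, 6, 2); set L[2][0]=4
  eliminate (3,0): mult=2, new row 3: (0, 2, 6, 4); set L[3][0]=2

U[3][3] = 4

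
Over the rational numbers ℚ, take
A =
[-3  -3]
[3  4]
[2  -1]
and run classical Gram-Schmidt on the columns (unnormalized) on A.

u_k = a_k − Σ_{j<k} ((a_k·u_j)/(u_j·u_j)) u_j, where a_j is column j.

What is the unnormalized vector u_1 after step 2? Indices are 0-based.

u_1 = (-9/22, 31/22, -30/11)

Step 1: u_0 = a_0 = (-3, 3, 2).
Step 2: u_1 = a_1 − (19/22)·u_0 = (-9/22, 31/22, -30/11).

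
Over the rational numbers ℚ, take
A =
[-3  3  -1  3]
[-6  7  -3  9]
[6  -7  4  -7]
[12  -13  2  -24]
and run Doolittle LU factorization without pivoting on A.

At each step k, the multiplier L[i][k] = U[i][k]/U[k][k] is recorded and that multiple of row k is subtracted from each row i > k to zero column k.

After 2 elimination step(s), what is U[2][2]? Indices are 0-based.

U[2][2] = 1

k=0: U[0][0]=-3
  eliminate (1,0): mult=2, new row 1: (0, 1, -1, 3); set L[1][0]=2
  eliminate (2,0): mult=-2, new row 2: (0, -1, 2, -1); set L[2][0]=-2
  eliminate (3,0): mult=-4, new row 3: (0, -1, -2, -12); set L[3][0]=-4
k=1: U[1][1]=1
  eliminate (2,1): mult=-1, new row 2: (0, 0, 1, 2); set L[2][1]=-1
  eliminate (3,1): mult=-1, new row 3: (0, 0, -3, -9); set L[3][1]=-1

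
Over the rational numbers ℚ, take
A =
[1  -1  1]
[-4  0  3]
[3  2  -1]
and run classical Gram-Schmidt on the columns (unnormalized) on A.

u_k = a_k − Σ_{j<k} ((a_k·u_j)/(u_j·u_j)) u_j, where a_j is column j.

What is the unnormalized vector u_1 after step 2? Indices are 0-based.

Step 1: u_0 = a_0 = (1, -4, 3).
Step 2: u_1 = a_1 − (5/26)·u_0 = (-31/26, 10/13, 37/26).

u_1 = (-31/26, 10/13, 37/26)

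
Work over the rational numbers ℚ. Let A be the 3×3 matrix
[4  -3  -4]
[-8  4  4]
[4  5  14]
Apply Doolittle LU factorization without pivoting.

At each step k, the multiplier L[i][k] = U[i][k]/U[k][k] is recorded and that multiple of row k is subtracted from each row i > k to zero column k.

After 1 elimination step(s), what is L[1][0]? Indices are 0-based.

Step 1: pivot at (0,0) is 4.
  row1 ← row1 − (-2)·row0  ⇒  L[1][0]=-2, U row1=(0, -2, -4)
  row2 ← row2 − (1)·row0  ⇒  L[2][0]=1, U row2=(0, 8, 18)

L[1][0] = -2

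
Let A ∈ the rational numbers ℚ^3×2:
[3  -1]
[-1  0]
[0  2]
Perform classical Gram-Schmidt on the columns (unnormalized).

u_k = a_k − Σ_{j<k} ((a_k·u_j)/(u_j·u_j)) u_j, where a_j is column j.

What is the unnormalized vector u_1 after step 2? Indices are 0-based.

Step 1: u_0 = a_0 = (3, -1, 0).
Step 2: u_1 = a_1 − (-3/10)·u_0 = (-1/10, -3/10, 2).

u_1 = (-1/10, -3/10, 2)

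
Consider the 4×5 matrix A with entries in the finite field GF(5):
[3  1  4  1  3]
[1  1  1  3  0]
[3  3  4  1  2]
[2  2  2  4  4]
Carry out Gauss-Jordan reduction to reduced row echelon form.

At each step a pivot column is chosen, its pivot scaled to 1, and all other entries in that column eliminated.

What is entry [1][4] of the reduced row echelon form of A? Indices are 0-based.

M[1][4] = 2

pivot(0,0)=3: scale R0 → (1, 2, 3, 2, 1)
  clear (1,0): R1 −= (1)R0 → (0, 4, 3, 1, 4)
  clear (2,0): R2 −= (3)R0 → (0, 2, 0, 0, 4)
  clear (3,0): R3 −= (2)R0 → (0, 3, 1, 0, 2)
pivot(1,1)=4: scale R1 → (0, 1, 2, 4, 1)
  clear (0,1): R0 −= (2)R1 → (1, 0, 4, 4, 4)
  clear (2,1): R2 −= (2)R1 → (0, 0, 1, 2, 2)
  clear (3,1): R3 −= (3)R1 → (0, 0, 0, 3, 4)
pivot(2,2)=1: scale R2 → (0, 0, 1, 2, 2)
  clear (0,2): R0 −= (4)R2 → (1, 0, 0, 1, 1)
  clear (1,2): R1 −= (2)R2 → (0, 1, 0, 0, 2)
pivot(3,3)=3: scale R3 → (0, 0, 0, 1, 3)
  clear (0,3): R0 −= (1)R3 → (1, 0, 0, 0, 3)
  clear (2,3): R2 −= (2)R3 → (0, 0, 1, 0, 1)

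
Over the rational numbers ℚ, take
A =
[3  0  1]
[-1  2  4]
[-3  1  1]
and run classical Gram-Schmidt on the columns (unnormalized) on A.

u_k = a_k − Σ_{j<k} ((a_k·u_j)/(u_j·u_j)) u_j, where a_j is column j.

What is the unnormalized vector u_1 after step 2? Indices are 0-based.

Step 1: u_0 = a_0 = (3, -1, -3).
Step 2: u_1 = a_1 − (-5/19)·u_0 = (15/19, 33/19, 4/19).

u_1 = (15/19, 33/19, 4/19)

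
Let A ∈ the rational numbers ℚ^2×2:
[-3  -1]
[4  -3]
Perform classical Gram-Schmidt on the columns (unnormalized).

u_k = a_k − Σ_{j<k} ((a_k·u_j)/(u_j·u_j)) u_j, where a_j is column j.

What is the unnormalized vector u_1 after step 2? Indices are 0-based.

u_1 = (-52/25, -39/25)

Step 1: u_0 = a_0 = (-3, 4).
Step 2: u_1 = a_1 − (-9/25)·u_0 = (-52/25, -39/25).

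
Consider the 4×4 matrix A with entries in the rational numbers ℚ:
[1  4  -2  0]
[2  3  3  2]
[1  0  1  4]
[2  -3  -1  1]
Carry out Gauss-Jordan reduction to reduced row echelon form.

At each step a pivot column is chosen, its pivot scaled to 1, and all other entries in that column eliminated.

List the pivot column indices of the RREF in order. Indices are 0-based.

pivot columns: 0, 1, 2, 3

step 1: normalize row 0 (÷1) = (1, 4, -2, 0)
  row 1: subtract 2×row0 = (0, -5, 7, 2)
  row 2: subtract 1×row0 = (0, -4, 3, 4)
  row 3: subtract 2×row0 = (0, -11, 3, 1)
step 2: normalize row 1 (÷-5) = (0, 1, -7/5, -2/5)
  row 0: subtract 4×row1 = (1, 0, 18/5, 8/5)
  row 2: subtract -4×row1 = (0, 0, -13/5, 12/5)
  row 3: subtract -11×row1 = (0, 0, -62/5, -17/5)
step 3: normalize row 2 (÷-13/5) = (0, 0, 1, -12/13)
  row 0: subtract 18/5×row2 = (1, 0, 0, 64/13)
  row 1: subtract -7/5×row2 = (0, 1, 0, -22/13)
  row 3: subtract -62/5×row2 = (0, 0, 0, -193/13)
step 4: normalize row 3 (÷-193/13) = (0, 0, 0, 1)
  row 0: subtract 64/13×row3 = (1, 0, 0, 0)
  row 1: subtract -22/13×row3 = (0, 1, 0, 0)
  row 2: subtract -12/13×row3 = (0, 0, 1, 0)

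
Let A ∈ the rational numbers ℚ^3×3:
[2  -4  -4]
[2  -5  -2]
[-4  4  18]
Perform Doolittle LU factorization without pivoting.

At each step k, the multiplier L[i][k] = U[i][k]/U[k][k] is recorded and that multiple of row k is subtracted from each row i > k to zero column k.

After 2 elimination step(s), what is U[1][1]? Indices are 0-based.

U[1][1] = -1

Step 1: pivot at (0,0) is 2.
  row1 ← row1 − (1)·row0  ⇒  L[1][0]=1, U row1=(0, -1, 2)
  row2 ← row2 − (-2)·row0  ⇒  L[2][0]=-2, U row2=(0, -4, 10)
Step 2: pivot at (1,1) is -1.
  row2 ← row2 − (4)·row1  ⇒  L[2][1]=4, U row2=(0, 0, 2)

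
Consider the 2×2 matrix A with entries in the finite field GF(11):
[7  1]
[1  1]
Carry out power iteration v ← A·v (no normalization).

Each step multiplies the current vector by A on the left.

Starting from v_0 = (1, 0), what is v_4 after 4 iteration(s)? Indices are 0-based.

v_0 = (1, 0).
v_1 = A·v_0 = (7, 1).
v_2 = A·v_1 = (6, 8).
v_3 = A·v_2 = (6, 3).
v_4 = A·v_3 = (1, 9).

v_4 = (1, 9)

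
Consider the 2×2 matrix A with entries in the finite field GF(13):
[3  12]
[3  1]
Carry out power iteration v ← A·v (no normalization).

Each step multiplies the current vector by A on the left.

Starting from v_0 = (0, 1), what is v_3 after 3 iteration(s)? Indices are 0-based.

v_0 = (0, 1).
v_1 = A·v_0 = (12, 1).
v_2 = A·v_1 = (9, 11).
v_3 = A·v_2 = (3, 12).

v_3 = (3, 12)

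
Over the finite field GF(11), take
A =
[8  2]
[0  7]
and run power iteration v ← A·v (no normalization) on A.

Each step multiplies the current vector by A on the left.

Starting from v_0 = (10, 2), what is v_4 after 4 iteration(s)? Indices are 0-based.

v_0 = (10, 2).
v_1 = A·v_0 = (7, 3).
v_2 = A·v_1 = (7, 10).
v_3 = A·v_2 = (10, 4).
v_4 = A·v_3 = (0, 6).

v_4 = (0, 6)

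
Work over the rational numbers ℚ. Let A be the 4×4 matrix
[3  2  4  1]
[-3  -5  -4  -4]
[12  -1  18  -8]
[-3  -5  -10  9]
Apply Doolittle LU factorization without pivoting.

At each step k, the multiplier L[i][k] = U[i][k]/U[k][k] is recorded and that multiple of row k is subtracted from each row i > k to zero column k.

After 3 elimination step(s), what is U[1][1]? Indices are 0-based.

U[1][1] = -3

k=0: U[0][0]=3
  eliminate (1,0): mult=-1, new row 1: (0, -3, 0, -3); set L[1][0]=-1
  eliminate (2,0): mult=4, new row 2: (0, -9, 2, -12); set L[2][0]=4
  eliminate (3,0): mult=-1, new row 3: (0, -3, -6, 10); set L[3][0]=-1
k=1: U[1][1]=-3
  eliminate (2,1): mult=3, new row 2: (0, 0, 2, -3); set L[2][1]=3
  eliminate (3,1): mult=1, new row 3: (0, 0, -6, 13); set L[3][1]=1
k=2: U[2][2]=2
  eliminate (3,2): mult=-3, new row 3: (0, 0, 0, 4); set L[3][2]=-3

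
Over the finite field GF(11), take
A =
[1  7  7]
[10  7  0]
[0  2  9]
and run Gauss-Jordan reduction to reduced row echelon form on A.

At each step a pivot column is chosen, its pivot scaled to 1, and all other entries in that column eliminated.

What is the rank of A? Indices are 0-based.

rank = 3

pivot(0,0)=1: scale R0 → (1, 7, 7)
  clear (1,0): R1 −= (10)R0 → (0, 3, 7)
pivot(1,1)=3: scale R1 → (0, 1, 6)
  clear (0,1): R0 −= (7)R1 → (1, 0, 9)
  clear (2,1): R2 −= (2)R1 → (0, 0, 8)
pivot(2,2)=8: scale R2 → (0, 0, 1)
  clear (0,2): R0 −= (9)R2 → (1, 0, 0)
  clear (1,2): R1 −= (6)R2 → (0, 1, 0)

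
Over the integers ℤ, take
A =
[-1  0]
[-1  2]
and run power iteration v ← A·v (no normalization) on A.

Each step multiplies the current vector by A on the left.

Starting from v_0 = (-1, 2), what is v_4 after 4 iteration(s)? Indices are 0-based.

v_4 = (-1, 37)

v_0 = (-1, 2).
v_1 = A·v_0 = (1, 5).
v_2 = A·v_1 = (-1, 9).
v_3 = A·v_2 = (1, 19).
v_4 = A·v_3 = (-1, 37).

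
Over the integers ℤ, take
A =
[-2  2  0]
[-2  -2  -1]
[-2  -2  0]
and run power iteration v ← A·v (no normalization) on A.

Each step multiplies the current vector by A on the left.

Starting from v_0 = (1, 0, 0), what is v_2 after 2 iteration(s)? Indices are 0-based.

v_0 = (1, 0, 0).
v_1 = A·v_0 = (-2, -2, -2).
v_2 = A·v_1 = (0, 10, 8).

v_2 = (0, 10, 8)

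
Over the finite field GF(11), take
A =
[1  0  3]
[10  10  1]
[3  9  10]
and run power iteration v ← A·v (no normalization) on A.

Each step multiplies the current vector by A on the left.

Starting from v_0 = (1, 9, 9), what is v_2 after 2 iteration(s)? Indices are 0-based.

v_2 = (0, 4, 0)

v_0 = (1, 9, 9).
v_1 = A·v_0 = (6, 10, 9).
v_2 = A·v_1 = (0, 4, 0).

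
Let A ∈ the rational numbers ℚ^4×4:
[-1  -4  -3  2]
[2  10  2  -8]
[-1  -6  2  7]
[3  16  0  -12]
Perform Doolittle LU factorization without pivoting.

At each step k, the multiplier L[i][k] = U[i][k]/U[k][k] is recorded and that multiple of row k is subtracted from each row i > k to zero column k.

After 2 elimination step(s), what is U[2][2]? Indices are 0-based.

U[2][2] = 1

k=0: U[0][0]=-1
  eliminate (1,0): mult=-2, new row 1: (0, 2, -4, -4); set L[1][0]=-2
  eliminate (2,0): mult=1, new row 2: (0, -2, 5, 5); set L[2][0]=1
  eliminate (3,0): mult=-3, new row 3: (0, 4, -9, -6); set L[3][0]=-3
k=1: U[1][1]=2
  eliminate (2,1): mult=-1, new row 2: (0, 0, 1, 1); set L[2][1]=-1
  eliminate (3,1): mult=2, new row 3: (0, 0, -1, 2); set L[3][1]=2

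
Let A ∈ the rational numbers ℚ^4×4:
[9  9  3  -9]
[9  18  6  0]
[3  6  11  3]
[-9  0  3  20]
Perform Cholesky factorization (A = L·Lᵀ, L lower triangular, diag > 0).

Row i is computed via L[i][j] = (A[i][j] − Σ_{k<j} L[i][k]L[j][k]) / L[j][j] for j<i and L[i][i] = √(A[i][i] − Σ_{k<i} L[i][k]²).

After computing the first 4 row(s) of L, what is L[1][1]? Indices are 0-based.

L[1][1] = 3

Step 1: L[0][0] = √(9) = 3.
  L[1][0] = (9) / L[0][0] = 3.
Step 2: L[1][1] = √(9) = 3.
  L[2][0] = (3) / L[0][0] = 1.
  L[2][1] = (3) / L[1][1] = 1.
Step 3: L[2][2] = √(9) = 3.
  L[3][0] = (-9) / L[0][0] = -3.
  L[3][1] = (9) / L[1][1] = 3.
  L[3][2] = (3) / L[2][2] = 1.
Step 4: L[3][3] = √(1) = 1.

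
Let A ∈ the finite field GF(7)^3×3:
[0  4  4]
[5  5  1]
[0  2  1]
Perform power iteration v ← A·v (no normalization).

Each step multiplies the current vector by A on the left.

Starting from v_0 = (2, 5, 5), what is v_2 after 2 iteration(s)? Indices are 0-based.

v_0 = (2, 5, 5).
v_1 = A·v_0 = (5, 5, 1).
v_2 = A·v_1 = (3, 2, 4).

v_2 = (3, 2, 4)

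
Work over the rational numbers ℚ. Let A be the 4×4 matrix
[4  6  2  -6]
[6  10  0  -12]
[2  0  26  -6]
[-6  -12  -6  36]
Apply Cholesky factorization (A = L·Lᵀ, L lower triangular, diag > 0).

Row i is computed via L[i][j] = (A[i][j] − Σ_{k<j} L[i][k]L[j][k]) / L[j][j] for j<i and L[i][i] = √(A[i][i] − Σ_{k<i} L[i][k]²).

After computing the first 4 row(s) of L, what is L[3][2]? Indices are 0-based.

L[3][2] = -3

Step 1: L[0][0] = √(4) = 2.
  L[1][0] = (6) / L[0][0] = 3.
Step 2: L[1][1] = √(1) = 1.
  L[2][0] = (2) / L[0][0] = 1.
  L[2][1] = (-3) / L[1][1] = -3.
Step 3: L[2][2] = √(16) = 4.
  L[3][0] = (-6) / L[0][0] = -3.
  L[3][1] = (-3) / L[1][1] = -3.
  L[3][2] = (-12) / L[2][2] = -3.
Step 4: L[3][3] = √(9) = 3.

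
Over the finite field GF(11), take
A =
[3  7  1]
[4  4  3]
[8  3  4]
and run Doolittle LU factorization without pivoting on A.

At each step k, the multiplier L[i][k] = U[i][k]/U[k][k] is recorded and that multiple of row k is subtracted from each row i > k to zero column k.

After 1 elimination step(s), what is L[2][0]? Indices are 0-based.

k=0: U[0][0]=3
  eliminate (1,0): mult=5, new row 1: (0, 2, 9); set L[1][0]=5
  eliminate (2,0): mult=10, new row 2: (0, 10, 5); set L[2][0]=10

L[2][0] = 10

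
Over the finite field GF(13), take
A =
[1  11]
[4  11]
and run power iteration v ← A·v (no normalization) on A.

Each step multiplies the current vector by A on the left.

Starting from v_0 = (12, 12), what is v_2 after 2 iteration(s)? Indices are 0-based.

v_0 = (12, 12).
v_1 = A·v_0 = (1, 11).
v_2 = A·v_1 = (5, 8).

v_2 = (5, 8)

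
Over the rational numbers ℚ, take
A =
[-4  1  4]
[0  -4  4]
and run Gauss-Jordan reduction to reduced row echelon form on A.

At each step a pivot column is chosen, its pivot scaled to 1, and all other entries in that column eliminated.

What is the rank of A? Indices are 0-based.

rank = 2

step 1: normalize row 0 (÷-4) = (1, -1/4, -1)
step 2: normalize row 1 (÷-4) = (0, 1, -1)
  row 0: subtract -1/4×row1 = (1, 0, -5/4)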